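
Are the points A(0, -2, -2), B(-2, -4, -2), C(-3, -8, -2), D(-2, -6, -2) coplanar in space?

The four points are coplanar iff the 3×3 determinant with rows AB, AC, AD is zero.
Rows: (-2, -2, 0), (-3, -6, 0), (-2, -4, 0).
Expanding along the first row: (-2)(0) − (-2)(0) + (0)(0) = 0.
Zero determinant ⇒ coplanar.

Yes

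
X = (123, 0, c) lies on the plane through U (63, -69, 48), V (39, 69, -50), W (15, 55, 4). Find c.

Coplanarity requires UV · (UW × UX) = 0.
UV = (-24, 138, -98), UW = (-48, 124, -44); the triple product is linear in c with coefficient 3648 and constant term 441408.
Setting it to zero: c = -121.

-121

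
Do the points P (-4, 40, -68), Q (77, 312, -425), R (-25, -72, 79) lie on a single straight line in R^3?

PQ = (81, 272, -357), PR = (-21, -112, 147).
Comparing components 3 and 1: (-357)(-21) − (81)(147) = -4410 ≠ 0, so PQ and PR are not parallel and the points are not collinear.

No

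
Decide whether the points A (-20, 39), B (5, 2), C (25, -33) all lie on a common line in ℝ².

AB = (25, -37), AC = (45, -72).
If collinear, AC would be a scalar multiple of AB. But (25)·(-72) ≠ (-37)·(45) (difference -135), so they are not parallel; the points are not collinear.

No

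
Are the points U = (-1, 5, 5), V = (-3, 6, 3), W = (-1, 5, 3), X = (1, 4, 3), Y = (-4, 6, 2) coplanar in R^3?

The plane through U, V, W has normal n = UV × UW = (-2, -4, 0) and equation n·P = -18.
Checking the remaining points: n·X = -18, n·Y = -16.
Since n·Y = -16 ≠ -18, Y is off the plane and the points are not all coplanar.

No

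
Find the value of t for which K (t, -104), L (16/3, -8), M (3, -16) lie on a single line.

Collinearity: (K − L) must be parallel to (M − L) = (-7/3, -8).
Cross-multiplying the components: (t − 16/3)·(-8) = (-96)·(-7/3).
Solving gives t = -68/3.

-68/3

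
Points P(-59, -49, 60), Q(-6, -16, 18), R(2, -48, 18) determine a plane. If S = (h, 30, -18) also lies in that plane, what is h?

35

The plane through P, Q, R has equation −1344x − 336y − 1960z = -21840.
Substituting S: (-1344)h + (25200) = -21840, so h = 35.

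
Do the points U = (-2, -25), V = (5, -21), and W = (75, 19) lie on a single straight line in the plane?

UV = (7, 4), UW = (77, 44).
Twice the signed area of △UVW is (7)(44) − (4)(77) = 0.
The triangle is degenerate (zero area), so the points are collinear.

Yes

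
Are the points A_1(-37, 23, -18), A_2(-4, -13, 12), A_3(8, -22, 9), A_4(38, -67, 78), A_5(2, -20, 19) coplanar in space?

Yes

The plane through A_1, A_2, A_3 has normal n = A_1A_2 × A_1A_3 = (378, 459, 135) and equation n·P = -5859.
Checking the remaining points: n·A_4 = -5859, n·A_5 = -5859.
All equal -5859, so all 5 points lie in one plane.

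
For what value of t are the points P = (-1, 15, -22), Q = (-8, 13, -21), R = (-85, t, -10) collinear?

-9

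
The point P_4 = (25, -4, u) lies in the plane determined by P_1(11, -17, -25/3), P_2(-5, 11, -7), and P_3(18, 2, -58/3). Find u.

-22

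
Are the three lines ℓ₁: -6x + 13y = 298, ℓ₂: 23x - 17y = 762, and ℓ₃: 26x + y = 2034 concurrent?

Intersecting ℓ₁ and ℓ₂: solving the 2×2 system gives (x, y) = (76, 58).
Substitute into ℓ₃: (26)(76) + (1)(58) = 2034.
This equals 2034, so (76, 58) lies on all three lines and they are concurrent.

Yes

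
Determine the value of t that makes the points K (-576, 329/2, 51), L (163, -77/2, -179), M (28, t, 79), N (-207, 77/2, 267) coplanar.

-35/2

Coplanarity ⇔ det[KL; KM; KN] = 0.
Expanding, this is linear in t: (244494)t + (4278645) = 0.
So t = -35/2.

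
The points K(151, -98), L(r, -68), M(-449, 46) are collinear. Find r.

26

Collinearity: (L − K) must be parallel to (M − K) = (-600, 144).
Cross-multiplying the components: (r − 151)·(144) = (30)·(-600).
Solving gives r = 26.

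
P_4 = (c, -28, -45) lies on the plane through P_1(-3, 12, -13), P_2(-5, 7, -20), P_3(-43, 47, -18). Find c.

5

The plane through P_1, P_2, P_3 has equation 270x + 270y − 270z = 5940.
Substituting P_4: (270)c + (4590) = 5940, so c = 5.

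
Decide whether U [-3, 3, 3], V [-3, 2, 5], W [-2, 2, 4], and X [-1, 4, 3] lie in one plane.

No

A normal to the plane through U, V, W is n = UV × UW = (1, 2, 1).
The plane has equation n·P = 6. For X: n·X = 10.
10 ≠ 6, so X is off the plane.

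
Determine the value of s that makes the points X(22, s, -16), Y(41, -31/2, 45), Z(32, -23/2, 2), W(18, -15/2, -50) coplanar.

-23/2

The points are coplanar iff XY · (XZ × XW) = 0.
Expanding, this is linear in s: (-134)s + (-1541) = 0.
So s = -23/2.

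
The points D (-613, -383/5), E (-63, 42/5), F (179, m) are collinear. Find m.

The three points are collinear iff det[DE; DF] = 0.
This determinant is linear in m: (550)m + (-25190) = 0, so m = 229/5.

229/5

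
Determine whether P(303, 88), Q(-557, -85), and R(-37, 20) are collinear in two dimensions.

PQ = (-860, -173), PR = (-340, -68).
Twice the signed area of △PQR is (-860)(-68) − (-173)(-340) = -340.
The area is nonzero, so the three points are not collinear.

No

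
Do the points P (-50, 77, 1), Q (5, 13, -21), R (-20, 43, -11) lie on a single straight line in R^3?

No

PQ = (55, -64, -22), PR = (30, -34, -12).
Comparing components 2 and 3: (-64)(-12) − (-22)(-34) = 20 ≠ 0, so PQ and PR are not parallel and the points are not collinear.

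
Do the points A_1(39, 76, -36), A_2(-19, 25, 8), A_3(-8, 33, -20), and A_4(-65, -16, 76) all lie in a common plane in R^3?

A normal to the plane through A_1, A_2, A_3 is n = A_1A_2 × A_1A_3 = (1076, -1140, 97).
The plane has equation n·P = -48168. For A_4: n·A_4 = -44328.
-44328 ≠ -48168, so A_4 is off the plane.

No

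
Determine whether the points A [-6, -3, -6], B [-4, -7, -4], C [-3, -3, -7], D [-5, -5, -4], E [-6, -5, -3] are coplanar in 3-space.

The plane through A, B, C has normal n = AB × AC = (4, 8, 12) and equation n·P = -120.
Checking the remaining points: n·D = -108, n·E = -100.
Since n·D = -108 ≠ -120, D is off the plane and the points are not all coplanar.

No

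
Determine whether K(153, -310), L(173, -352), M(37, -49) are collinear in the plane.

No

KL = (20, -42), KM = (-116, 261).
If collinear, KM would be a scalar multiple of KL. But (20)·(261) ≠ (-42)·(-116) (difference 348), so they are not parallel; the points are not collinear.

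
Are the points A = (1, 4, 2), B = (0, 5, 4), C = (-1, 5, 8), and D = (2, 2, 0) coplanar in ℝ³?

With A as base: AB = (-1, 1, 2), AC = (-2, 1, 6), AD = (1, -2, -2).
AC × AD = (10, 2, 3).
AB · (AC × AD) = -2.
Since -2 ≠ 0, the four points are not coplanar.

No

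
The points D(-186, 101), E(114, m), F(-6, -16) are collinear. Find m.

The three points are collinear iff det[DE; DF] = 0.
This determinant is linear in m: (-180)m + (-16920) = 0, so m = -94.

-94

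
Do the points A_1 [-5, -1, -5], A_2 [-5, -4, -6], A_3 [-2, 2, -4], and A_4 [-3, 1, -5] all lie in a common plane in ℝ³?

No

With A_1 as base: A_1A_2 = (0, -3, -1), A_1A_3 = (3, 3, 1), A_1A_4 = (2, 2, 0).
A_1A_3 × A_1A_4 = (-2, 2, 0).
A_1A_2 · (A_1A_3 × A_1A_4) = -6.
Since -6 ≠ 0, the four points are not coplanar.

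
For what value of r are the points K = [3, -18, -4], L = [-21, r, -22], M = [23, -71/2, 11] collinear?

Direction KM = (20, -35/2, 15). From the x-coordinate of L, the parameter along the line is τ = (-21 − 3)/20 = -6/5.
Then r = (-18) + (-6/5)·(-35/2) = 3.

3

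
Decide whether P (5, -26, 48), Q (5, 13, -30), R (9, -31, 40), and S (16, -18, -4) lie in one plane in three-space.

A normal to the plane through P, Q, R is n = PQ × PR = (-702, -312, -156).
The plane has equation n·X = -2886. For S: n·S = -4992.
-4992 ≠ -2886, so S is off the plane.

No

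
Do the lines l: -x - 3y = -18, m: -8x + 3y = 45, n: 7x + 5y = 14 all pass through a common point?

Intersecting l and m: solving the 2×2 system gives (x, y) = (-3, 7).
Substitute into n: (7)(-3) + (5)(7) = 14.
This equals 14, so (-3, 7) lies on all three lines and they are concurrent.

Yes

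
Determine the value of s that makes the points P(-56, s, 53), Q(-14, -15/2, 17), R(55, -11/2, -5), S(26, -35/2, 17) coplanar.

Coplanarity ⇔ det[PQ; PR; PS] = 0.
Expanding, this is linear in s: (880)s + (25080) = 0.
So s = -57/2.

-57/2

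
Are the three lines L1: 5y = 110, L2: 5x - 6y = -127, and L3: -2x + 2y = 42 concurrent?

Lines aᵢx + bᵢy = cᵢ with pairwise distinct directions are concurrent exactly when det[aᵢ bᵢ cᵢ] = 0.
Here the determinant is 0.
It vanishes, so the lines are concurrent at (1, 22).

Yes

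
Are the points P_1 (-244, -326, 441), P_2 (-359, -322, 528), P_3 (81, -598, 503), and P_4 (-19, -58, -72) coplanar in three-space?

With P_1 as base: P_1P_2 = (-115, 4, 87), P_1P_3 = (325, -272, 62), P_1P_4 = (225, 268, -513).
P_1P_3 × P_1P_4 = (122920, 180675, 148300).
P_1P_2 · (P_1P_3 × P_1P_4) = -511000.
Since -511000 ≠ 0, the four points are not coplanar.

No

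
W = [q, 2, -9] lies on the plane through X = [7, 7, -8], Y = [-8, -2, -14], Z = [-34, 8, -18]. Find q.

Coplanarity requires XY · (XZ × XW) = 0.
XY = (-15, -9, -6), XZ = (-41, 1, -10); the triple product is linear in q with coefficient 96 and constant term -768.
Setting it to zero: q = 8.

8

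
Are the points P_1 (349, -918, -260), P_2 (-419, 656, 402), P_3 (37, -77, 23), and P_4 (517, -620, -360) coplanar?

Yes

The four points are coplanar iff the 3×3 determinant with rows P_1P_2, P_1P_3, P_1P_4 is zero.
Rows: (-768, 1574, 662), (-312, 841, 283), (168, 298, -100).
Expanding along the first row: (-768)(-168434) − (1574)(-16344) + (662)(-234264) = 0.
Zero determinant ⇒ coplanar.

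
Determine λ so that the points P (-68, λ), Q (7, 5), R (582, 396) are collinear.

Collinearity: (P − Q) must be parallel to (R − Q) = (575, 391).
Cross-multiplying the components: (λ − 5)·(575) = (-75)·(391).
Solving gives λ = -46.

-46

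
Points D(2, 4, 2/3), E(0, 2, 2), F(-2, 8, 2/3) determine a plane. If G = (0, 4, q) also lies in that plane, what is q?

Coplanarity requires DE · (DF × DG) = 0.
DE = (-2, -2, 4/3), DF = (-4, 4, 0); the triple product is linear in q with coefficient -16 and constant term 64/3.
Setting it to zero: q = 4/3.

4/3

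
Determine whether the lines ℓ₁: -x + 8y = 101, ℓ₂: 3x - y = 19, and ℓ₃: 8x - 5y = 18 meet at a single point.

Yes

Lines aᵢx + bᵢy = cᵢ with pairwise distinct directions are concurrent exactly when det[aᵢ bᵢ cᵢ] = 0.
Here the determinant is 0.
It vanishes, so the lines are concurrent at (11, 14).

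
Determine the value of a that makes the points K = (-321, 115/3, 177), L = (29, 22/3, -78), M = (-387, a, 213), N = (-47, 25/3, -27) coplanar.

Coplanarity ⇔ det[KL; KM; KN] = 0.
Expanding, this is linear in a: (-1530)a + (43350) = 0.
So a = 85/3.

85/3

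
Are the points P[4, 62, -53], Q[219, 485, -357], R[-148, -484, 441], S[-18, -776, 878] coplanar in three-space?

The four points are coplanar iff the 3×3 determinant with rows PQ, PR, PS is zero.
Rows: (215, 423, -304), (-152, -546, 494), (-22, -838, 931).
Expanding along the first row: (215)(-94354) − (423)(-130644) + (-304)(115364) = -94354.
Nonzero ⇒ not coplanar.

No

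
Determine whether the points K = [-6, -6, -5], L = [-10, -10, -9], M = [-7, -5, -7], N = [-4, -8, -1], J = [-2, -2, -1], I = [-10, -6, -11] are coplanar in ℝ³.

The plane through K, L, M has normal n = KL × KM = (12, -4, -8) and equation n·P = -8.
Checking the remaining points: n·N = -8, n·J = -8, n·I = -8.
All equal -8, so all 6 points lie in one plane.

Yes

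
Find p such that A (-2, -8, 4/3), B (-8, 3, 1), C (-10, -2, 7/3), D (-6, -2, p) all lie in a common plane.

Coplanarity ⇔ det[AB; AC; AD] = 0.
Expanding, this is linear in p: (52)p + (-208/3) = 0.
So p = 4/3.

4/3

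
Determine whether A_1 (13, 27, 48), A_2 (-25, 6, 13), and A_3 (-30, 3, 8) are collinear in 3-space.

No

A_1A_2 = (-38, -21, -35), A_1A_3 = (-43, -24, -40).
A_1A_2 × A_1A_3 = (0, -15, 9).
The cross product is nonzero, so the points do not lie on one line.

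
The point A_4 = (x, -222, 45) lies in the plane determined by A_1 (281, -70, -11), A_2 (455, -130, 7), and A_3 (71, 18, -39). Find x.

The plane through A_1, A_2, A_3 has equation 96x + 1092y + 2712z = -79296.
Substituting A_4: (96)x + (-120384) = -79296, so x = 428.

428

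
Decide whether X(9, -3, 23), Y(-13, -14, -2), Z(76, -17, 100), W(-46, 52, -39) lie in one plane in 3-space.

The four points are coplanar iff the 3×3 determinant with rows XY, XZ, XW is zero.
Rows: (-22, -11, -25), (67, -14, 77), (-55, 55, -62).
Expanding along the first row: (-22)(-3367) − (-11)(81) + (-25)(2915) = 2090.
Nonzero ⇒ not coplanar.

No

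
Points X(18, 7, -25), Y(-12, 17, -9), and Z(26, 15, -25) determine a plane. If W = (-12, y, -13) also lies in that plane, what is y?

7

Coplanarity requires XY · (XZ × XW) = 0.
XY = (-30, 10, 16), XZ = (8, 8, 0); the triple product is linear in y with coefficient 128 and constant term -896.
Setting it to zero: y = 7.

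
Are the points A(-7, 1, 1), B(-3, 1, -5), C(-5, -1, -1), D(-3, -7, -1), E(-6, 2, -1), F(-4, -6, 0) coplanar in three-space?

Yes

The plane through A, B, C has normal n = AB × AC = (-12, -4, -8) and equation n·P = 72.
Checking the remaining points: n·D = 72, n·E = 72, n·F = 72.
All equal 72, so all 6 points lie in one plane.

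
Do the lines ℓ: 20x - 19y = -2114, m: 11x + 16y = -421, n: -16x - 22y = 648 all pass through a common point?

No

Intersecting ℓ and m: solving the 2×2 system gives (x, y) = (-41823/529, 14834/529).
Substitute into n: (-16)(-41823/529) + (-22)(14834/529) = 342820/529.
But n requires 648 ≠ 342820/529, so the three lines have no common point.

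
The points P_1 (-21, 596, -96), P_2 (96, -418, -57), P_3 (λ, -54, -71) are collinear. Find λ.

Collinearity requires P_1P_2 × P_1P_3 = 0; each component is linear in λ.
The y-component gives (39)λ + (-2106) = 0, so λ = 54.
The remaining components then also vanish.

54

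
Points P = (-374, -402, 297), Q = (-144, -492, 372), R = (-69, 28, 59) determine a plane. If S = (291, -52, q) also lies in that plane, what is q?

A normal to the plane is n = PQ × PR = (-10830, 77615, 126350).
S lies in the plane iff n · PS = 0.
This gives (126350)q + (-17562650) = 0, so q = 139.

139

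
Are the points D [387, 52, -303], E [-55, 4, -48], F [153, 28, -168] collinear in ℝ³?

DE = (-442, -48, 255), DF = (-234, -24, 135).
DE × DF = (-360, 0, -624).
The cross product is nonzero, so the points do not lie on one line.

No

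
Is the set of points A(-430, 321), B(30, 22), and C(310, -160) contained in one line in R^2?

Yes

AB = (460, -299), AC = (740, -481).
Twice the signed area of △ABC is (460)(-481) − (-299)(740) = 0.
The triangle is degenerate (zero area), so the points are collinear.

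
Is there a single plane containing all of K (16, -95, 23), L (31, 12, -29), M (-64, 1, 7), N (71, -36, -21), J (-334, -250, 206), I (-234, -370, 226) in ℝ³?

The plane through K, L, M has normal n = KL × KM = (3280, 4400, 10000) and equation n·P = -135520.
Checking the remaining points: n·N = -135520, n·J = -135520, n·I = -135520.
All equal -135520, so all 6 points lie in one plane.

Yes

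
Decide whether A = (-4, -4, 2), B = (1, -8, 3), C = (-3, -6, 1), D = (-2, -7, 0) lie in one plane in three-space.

A normal to the plane through A, B, C is n = AB × AC = (6, 6, -6).
The plane has equation n·P = -60. For D: n·D = -54.
-54 ≠ -60, so D is off the plane.

No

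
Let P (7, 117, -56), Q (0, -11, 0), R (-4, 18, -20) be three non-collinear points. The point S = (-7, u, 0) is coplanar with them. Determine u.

-29

The plane through P, Q, R has equation 936x − 364y − 715z = 4004.
Substituting S: (-364)u + (-6552) = 4004, so u = -29.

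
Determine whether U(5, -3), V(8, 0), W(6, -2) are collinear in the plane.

UV = (3, 3), UW = (1, 1).
Checking proportionality: UW = 1/3·UV, so the vectors are parallel and the points are collinear.

Yes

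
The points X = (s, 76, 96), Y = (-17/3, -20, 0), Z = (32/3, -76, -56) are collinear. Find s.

Direction YZ = (49/3, -56, -56). From the y-coordinate of X, the parameter along the line is τ = (76 − (-20))/(-56) = -12/7.
Then s = (-17/3) + (-12/7)·(49/3) = -101/3.

-101/3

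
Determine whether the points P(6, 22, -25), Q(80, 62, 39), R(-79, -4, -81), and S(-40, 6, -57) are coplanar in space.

Yes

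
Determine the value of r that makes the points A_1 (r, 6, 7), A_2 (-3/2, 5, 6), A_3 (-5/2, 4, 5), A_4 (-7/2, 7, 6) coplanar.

The points are coplanar iff A_1A_2 · (A_1A_3 × A_1A_4) = 0.
Expanding, this is linear in r: (-2)r + (-1) = 0.
So r = -1/2.

-1/2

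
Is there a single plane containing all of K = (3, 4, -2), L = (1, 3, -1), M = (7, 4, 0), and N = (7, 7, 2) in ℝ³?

The four points are coplanar iff the 3×3 determinant with rows KL, KM, KN is zero.
Rows: (-2, -1, 1), (4, 0, 2), (4, 3, 4).
Expanding along the first row: (-2)(-6) − (-1)(8) + (1)(12) = 32.
Nonzero ⇒ not coplanar.

No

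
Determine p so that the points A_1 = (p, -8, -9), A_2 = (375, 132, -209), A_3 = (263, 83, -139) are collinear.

Collinearity requires A_1A_2 × A_1A_3 = 0; each component is linear in p.
The y-component gives (70)p + (-3850) = 0, so p = 55.
The remaining components then also vanish.

55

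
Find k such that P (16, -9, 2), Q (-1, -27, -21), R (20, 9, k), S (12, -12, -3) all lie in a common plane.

12

Normal to plane PQS: n = (21, 7, -21); plane equation n·X = 231.
Requiring n·R = 231: (-21)k + (483) = 231.
So k = 12.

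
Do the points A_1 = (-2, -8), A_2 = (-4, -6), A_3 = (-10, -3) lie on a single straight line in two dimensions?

No

A_1A_2 = (-2, 2), A_1A_3 = (-8, 5).
det[A_1A_2; A_1A_3] = (-2)(5) − (2)(-8) = 6.
The determinant is nonzero, so they are not collinear.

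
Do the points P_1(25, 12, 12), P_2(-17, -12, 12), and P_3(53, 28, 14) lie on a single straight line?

No

P_1P_2 = (-42, -24, 0), P_1P_3 = (28, 16, 2).
P_1P_2 × P_1P_3 = (-48, 84, 0).
The cross product is nonzero, so the points do not lie on one line.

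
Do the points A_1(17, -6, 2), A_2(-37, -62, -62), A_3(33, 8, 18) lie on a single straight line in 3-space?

A_1A_2 = (-54, -56, -64), A_1A_3 = (16, 14, 16).
A_1A_2 × A_1A_3 = (0, -160, 140).
The cross product is nonzero, so the points do not lie on one line.

No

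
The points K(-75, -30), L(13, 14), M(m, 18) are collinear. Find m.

21

The three points are collinear iff det[KL; KM] = 0.
This determinant is linear in m: (-44)m + (924) = 0, so m = 21.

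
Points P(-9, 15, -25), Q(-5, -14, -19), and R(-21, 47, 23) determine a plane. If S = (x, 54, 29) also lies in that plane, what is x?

Coplanarity requires PQ · (PR × PS) = 0.
PQ = (4, -29, 6), PR = (-12, 32, 48); the triple product is linear in x with coefficient -1584 and constant term -36432.
Setting it to zero: x = -23.

-23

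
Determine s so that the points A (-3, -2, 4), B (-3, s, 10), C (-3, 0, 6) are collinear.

Direction AC = (0, 2, 2). From the z-coordinate of B, the parameter along the line is τ = (10 − 4)/2 = 3.
Then s = (-2) + 3·(2) = 4.

4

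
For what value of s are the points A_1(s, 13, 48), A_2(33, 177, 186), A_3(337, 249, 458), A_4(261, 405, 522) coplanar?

Coplanarity ⇔ det[A_1A_2; A_1A_3; A_1A_4] = 0.
Expanding, this is linear in s: (37824)s + (-529536) = 0.
So s = 14.

14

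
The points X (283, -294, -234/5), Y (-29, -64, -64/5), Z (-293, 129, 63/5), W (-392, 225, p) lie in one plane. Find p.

357/5

Normal to plane XYZ: n = (-720, -5256/5, 504); plane equation n·P = 408528/5.
Requiring n·W = 408528/5: (504)p + (45720) = 408528/5.
So p = 357/5.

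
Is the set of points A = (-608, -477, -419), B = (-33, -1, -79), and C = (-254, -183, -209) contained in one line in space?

No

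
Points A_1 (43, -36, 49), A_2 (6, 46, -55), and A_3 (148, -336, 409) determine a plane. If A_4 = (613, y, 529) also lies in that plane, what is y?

A normal to the plane is n = A_1A_2 × A_1A_3 = (-1680, 2400, 2490).
A_4 lies in the plane iff n · A_1A_4 = 0.
This gives (2400)y + (324000) = 0, so y = -135.

-135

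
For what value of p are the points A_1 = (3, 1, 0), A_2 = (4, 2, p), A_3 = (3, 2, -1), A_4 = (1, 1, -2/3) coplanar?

The points are coplanar iff A_1A_2 · (A_1A_3 × A_1A_4) = 0.
Expanding, this is linear in p: (2)p + (4/3) = 0.
So p = -2/3.

-2/3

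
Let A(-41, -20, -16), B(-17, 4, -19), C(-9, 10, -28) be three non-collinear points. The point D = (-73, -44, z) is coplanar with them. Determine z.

20

A normal to the plane is n = AB × AC = (-198, 192, -48).
D lies in the plane iff n · AD = 0.
This gives (-48)z + (960) = 0, so z = 20.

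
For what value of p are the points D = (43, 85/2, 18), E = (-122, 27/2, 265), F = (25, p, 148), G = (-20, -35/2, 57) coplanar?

261/2

The points are coplanar iff DE · (DF × DG) = 0.
Expanding, this is linear in p: (9126)p + (-1190943) = 0.
So p = 261/2.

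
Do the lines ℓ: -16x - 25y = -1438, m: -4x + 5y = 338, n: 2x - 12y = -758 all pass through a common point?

Yes

Intersecting ℓ and m: solving the 2×2 system gives (x, y) = (-7, 62).
Substitute into n: (2)(-7) + (-12)(62) = -758.
This equals -758, so (-7, 62) lies on all three lines and they are concurrent.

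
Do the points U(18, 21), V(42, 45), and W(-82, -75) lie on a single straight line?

UV = (24, 24), UW = (-100, -96).
If collinear, UW would be a scalar multiple of UV. But (24)·(-96) ≠ (24)·(-100) (difference 96), so they are not parallel; the points are not collinear.

No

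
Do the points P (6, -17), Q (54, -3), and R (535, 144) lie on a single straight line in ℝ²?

No

PQ = (48, 14), PR = (529, 161).
det[PQ; PR] = (48)(161) − (14)(529) = 322.
The determinant is nonzero, so they are not collinear.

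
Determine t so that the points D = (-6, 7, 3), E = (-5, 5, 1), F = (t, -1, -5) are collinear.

-2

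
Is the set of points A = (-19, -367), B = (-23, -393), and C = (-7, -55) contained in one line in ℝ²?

AB = (-4, -26), AC = (12, 312).
If collinear, AC would be a scalar multiple of AB. But (-4)·(312) ≠ (-26)·(12) (difference -936), so they are not parallel; the points are not collinear.

No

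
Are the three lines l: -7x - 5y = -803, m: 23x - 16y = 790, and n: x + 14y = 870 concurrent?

No

Intersecting l and m: solving the 2×2 system gives (x, y) = (74, 57).
Substitute into n: (1)(74) + (14)(57) = 872.
But n requires 870 ≠ 872, so the three lines have no common point.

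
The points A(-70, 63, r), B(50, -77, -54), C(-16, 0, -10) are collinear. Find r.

Collinearity requires AB × AC = 0; each component is linear in r.
The x-component gives (77)r + (-2002) = 0, so r = 26.
The remaining components then also vanish.

26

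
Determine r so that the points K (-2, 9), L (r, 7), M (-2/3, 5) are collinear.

-4/3

The three points are collinear iff det[KL; KM] = 0.
This determinant is linear in r: (-4)r + (-16/3) = 0, so r = -4/3.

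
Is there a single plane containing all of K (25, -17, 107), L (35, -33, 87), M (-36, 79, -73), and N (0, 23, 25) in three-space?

With K as base: KL = (10, -16, -20), KM = (-61, 96, -180), KN = (-25, 40, -82).
KM × KN = (-672, -502, -40).
KL · (KM × KN) = 2112.
Since 2112 ≠ 0, the four points are not coplanar.

No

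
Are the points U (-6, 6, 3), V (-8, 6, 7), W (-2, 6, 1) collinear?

No

UV = (-2, 0, 4), UW = (4, 0, -2).
Comparing components 3 and 1: (4)(4) − (-2)(-2) = 12 ≠ 0, so UV and UW are not parallel and the points are not collinear.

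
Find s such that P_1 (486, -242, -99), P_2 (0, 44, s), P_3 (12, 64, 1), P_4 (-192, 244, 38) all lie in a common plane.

7

Normal to plane P_1P_3P_4: n = (-6678, -2862, -22896); plane equation n·P = -286200.
Requiring n·P_2 = -286200: (-22896)s + (-125928) = -286200.
So s = 7.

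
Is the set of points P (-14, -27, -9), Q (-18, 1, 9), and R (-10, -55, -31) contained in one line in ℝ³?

PQ = (-4, 28, 18), PR = (4, -28, -22).
PQ × PR = (-112, -16, 0).
The cross product is nonzero, so the points do not lie on one line.

No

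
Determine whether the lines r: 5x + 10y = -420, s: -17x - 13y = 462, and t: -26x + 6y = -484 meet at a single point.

Yes

Intersecting r and s: solving the 2×2 system gives (x, y) = (8, -46).
Substitute into t: (-26)(8) + (6)(-46) = -484.
This equals -484, so (8, -46) lies on all three lines and they are concurrent.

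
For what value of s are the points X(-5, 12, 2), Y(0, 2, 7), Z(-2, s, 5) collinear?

6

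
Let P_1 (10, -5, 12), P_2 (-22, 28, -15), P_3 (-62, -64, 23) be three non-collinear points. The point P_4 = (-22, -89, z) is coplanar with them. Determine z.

Coplanarity requires P_1P_2 · (P_1P_3 × P_1P_4) = 0.
P_1P_2 = (-32, 33, -27), P_1P_3 = (-72, -59, 11); the triple product is linear in z with coefficient 4264 and constant term -204672.
Setting it to zero: z = 48.

48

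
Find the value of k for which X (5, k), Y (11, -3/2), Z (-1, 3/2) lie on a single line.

0

The three points are collinear iff det[XY; XZ] = 0.
This determinant is linear in k: (-12)k + (0) = 0, so k = 0.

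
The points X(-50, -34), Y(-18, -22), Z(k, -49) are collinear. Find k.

-90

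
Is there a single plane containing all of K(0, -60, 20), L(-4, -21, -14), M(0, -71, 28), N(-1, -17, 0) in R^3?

With K as base: KL = (-4, 39, -34), KM = (0, -11, 8), KN = (-1, 43, -20).
KM × KN = (-124, -8, -11).
KL · (KM × KN) = 558.
Since 558 ≠ 0, the four points are not coplanar.

No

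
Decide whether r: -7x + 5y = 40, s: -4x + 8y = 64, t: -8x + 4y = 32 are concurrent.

Yes

The three lines meet at one point iff the augmented coefficient matrix [aᵢ bᵢ cᵢ] has rank < 3, i.e. its determinant vanishes.
Here the determinant is 0.
It vanishes, so the lines are concurrent at (0, 8).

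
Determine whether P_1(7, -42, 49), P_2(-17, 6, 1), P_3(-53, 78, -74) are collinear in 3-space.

No

P_1P_2 = (-24, 48, -48), P_1P_3 = (-60, 120, -123).
Comparing components 2 and 3: (48)(-123) − (-48)(120) = -144 ≠ 0, so P_1P_2 and P_1P_3 are not parallel and the points are not collinear.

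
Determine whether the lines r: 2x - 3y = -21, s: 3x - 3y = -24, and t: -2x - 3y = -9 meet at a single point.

Yes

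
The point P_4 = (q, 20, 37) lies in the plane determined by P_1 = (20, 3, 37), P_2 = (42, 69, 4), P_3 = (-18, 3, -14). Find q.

The plane through P_1, P_2, P_3 has equation −3366x + 2376y + 2508z = 32604.
Substituting P_4: (-3366)q + (140316) = 32604, so q = 32.

32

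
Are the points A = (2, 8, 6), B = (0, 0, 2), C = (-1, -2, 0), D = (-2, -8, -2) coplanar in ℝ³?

Yes

With A as base: AB = (-2, -8, -4), AC = (-3, -10, -6), AD = (-4, -16, -8).
AC × AD = (-16, 0, 8).
AB · (AC × AD) = 0.
The scalar triple product vanishes, so the four points are coplanar.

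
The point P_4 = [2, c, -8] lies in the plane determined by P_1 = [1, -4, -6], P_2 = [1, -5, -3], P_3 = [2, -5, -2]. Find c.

-3

Coplanarity requires P_1P_2 · (P_1P_3 × P_1P_4) = 0.
P_1P_2 = (0, -1, 3), P_1P_3 = (1, -1, 4); the triple product is linear in c with coefficient 3 and constant term 9.
Setting it to zero: c = -3.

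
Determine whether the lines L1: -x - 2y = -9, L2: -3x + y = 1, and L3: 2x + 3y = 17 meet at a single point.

No

Intersecting L1 and L2: solving the 2×2 system gives (x, y) = (1, 4).
Substitute into L3: (2)(1) + (3)(4) = 14.
But L3 requires 17 ≠ 14, so the three lines have no common point.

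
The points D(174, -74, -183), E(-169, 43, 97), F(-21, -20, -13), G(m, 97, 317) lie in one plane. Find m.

Normal to plane DEF: n = (4770, 3710, 4293); plane equation n·P = -230179.
Requiring n·G = -230179: (4770)m + (1720751) = -230179.
So m = -409.

-409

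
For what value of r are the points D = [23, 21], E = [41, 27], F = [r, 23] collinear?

29

The three points are collinear iff det[DE; DF] = 0.
This determinant is linear in r: (-6)r + (174) = 0, so r = 29.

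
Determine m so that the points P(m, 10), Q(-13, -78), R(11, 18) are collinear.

9

Collinearity: (P − Q) must be parallel to (R − Q) = (24, 96).
Cross-multiplying the components: (m − (-13))·(96) = (88)·(24).
Solving gives m = 9.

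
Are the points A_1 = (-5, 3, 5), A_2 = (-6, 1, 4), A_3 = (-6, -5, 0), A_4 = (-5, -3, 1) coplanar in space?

The four points are coplanar iff the 3×3 determinant with rows A_1A_2, A_1A_3, A_1A_4 is zero.
Rows: (-1, -2, -1), (-1, -8, -5), (0, -6, -4).
Expanding along the first row: (-1)(2) − (-2)(4) + (-1)(6) = 0.
Zero determinant ⇒ coplanar.

Yes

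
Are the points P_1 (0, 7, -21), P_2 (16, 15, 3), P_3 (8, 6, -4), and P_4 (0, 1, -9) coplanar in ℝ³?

No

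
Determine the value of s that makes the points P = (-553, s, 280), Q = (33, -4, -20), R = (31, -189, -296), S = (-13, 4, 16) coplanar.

-8

The points are coplanar iff PQ · (PR × PS) = 0.
Expanding, this is linear in s: (-12768)s + (-102144) = 0.
So s = -8.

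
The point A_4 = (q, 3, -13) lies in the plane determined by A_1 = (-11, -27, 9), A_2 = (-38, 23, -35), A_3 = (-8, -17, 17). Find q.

-25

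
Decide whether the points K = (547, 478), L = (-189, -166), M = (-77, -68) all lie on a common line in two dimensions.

KL = (-736, -644), KM = (-624, -546).
Checking proportionality: KM = 39/46·KL, so the vectors are parallel and the points are collinear.

Yes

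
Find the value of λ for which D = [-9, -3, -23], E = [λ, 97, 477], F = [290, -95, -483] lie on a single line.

-334

Collinearity requires DE × DF = 0; each component is linear in λ.
The y-component gives (460)λ + (153640) = 0, so λ = -334.
The remaining components then also vanish.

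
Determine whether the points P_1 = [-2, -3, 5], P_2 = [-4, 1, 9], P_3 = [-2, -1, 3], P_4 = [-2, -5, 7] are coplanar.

The four points are coplanar iff the 3×3 determinant with rows P_1P_2, P_1P_3, P_1P_4 is zero.
Rows: (-2, 4, 4), (0, 2, -2), (0, -2, 2).
Expanding along the first row: (-2)(0) − (4)(0) + (4)(0) = 0.
Zero determinant ⇒ coplanar.

Yes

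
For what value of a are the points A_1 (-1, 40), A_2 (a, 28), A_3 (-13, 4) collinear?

The three points are collinear iff det[A_1A_2; A_1A_3] = 0.
This determinant is linear in a: (-36)a + (-180) = 0, so a = -5.

-5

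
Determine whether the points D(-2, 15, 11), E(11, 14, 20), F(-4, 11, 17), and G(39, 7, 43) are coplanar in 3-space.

No

The four points are coplanar iff the 3×3 determinant with rows DE, DF, DG is zero.
Rows: (13, -1, 9), (-2, -4, 6), (41, -8, 32).
Expanding along the first row: (13)(-80) − (-1)(-310) + (9)(180) = 270.
Nonzero ⇒ not coplanar.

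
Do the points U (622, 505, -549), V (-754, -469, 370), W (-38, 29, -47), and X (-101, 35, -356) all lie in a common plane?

With U as base: UV = (-1376, -974, 919), UW = (-660, -476, 502), UX = (-723, -470, 193).
UW × UX = (144072, -235566, -33948).
UV · (UW × UX) = 0.
The scalar triple product vanishes, so the four points are coplanar.

Yes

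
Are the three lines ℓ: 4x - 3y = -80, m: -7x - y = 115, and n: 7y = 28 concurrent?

Yes

Intersecting ℓ and m: solving the 2×2 system gives (x, y) = (-17, 4).
Substitute into n: (0)(-17) + (7)(4) = 28.
This equals 28, so (-17, 4) lies on all three lines and they are concurrent.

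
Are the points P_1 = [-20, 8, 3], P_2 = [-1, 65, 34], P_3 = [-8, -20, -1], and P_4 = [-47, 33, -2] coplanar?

The four points are coplanar iff the 3×3 determinant with rows P_1P_2, P_1P_3, P_1P_4 is zero.
Rows: (19, 57, 31), (12, -28, -4), (-27, 25, -5).
Expanding along the first row: (19)(240) − (57)(-168) + (31)(-456) = 0.
Zero determinant ⇒ coplanar.

Yes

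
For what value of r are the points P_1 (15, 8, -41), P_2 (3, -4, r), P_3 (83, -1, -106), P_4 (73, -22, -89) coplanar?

-25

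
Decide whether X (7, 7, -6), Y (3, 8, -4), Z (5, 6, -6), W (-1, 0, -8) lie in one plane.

Yes

The four points are coplanar iff the 3×3 determinant with rows XY, XZ, XW is zero.
Rows: (-4, 1, 2), (-2, -1, 0), (-8, -7, -2).
Expanding along the first row: (-4)(2) − (1)(4) + (2)(6) = 0.
Zero determinant ⇒ coplanar.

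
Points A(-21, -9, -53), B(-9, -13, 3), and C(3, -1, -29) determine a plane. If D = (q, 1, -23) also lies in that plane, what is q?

9

Coplanarity requires AB · (AC × AD) = 0.
AB = (12, -4, 56), AC = (24, 8, 24); the triple product is linear in q with coefficient -544 and constant term 4896.
Setting it to zero: q = 9.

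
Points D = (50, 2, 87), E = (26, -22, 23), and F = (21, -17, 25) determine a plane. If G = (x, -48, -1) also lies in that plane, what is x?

40

A normal to the plane is n = DE × DF = (272, 368, -240).
G lies in the plane iff n · DG = 0.
This gives (272)x + (-10880) = 0, so x = 40.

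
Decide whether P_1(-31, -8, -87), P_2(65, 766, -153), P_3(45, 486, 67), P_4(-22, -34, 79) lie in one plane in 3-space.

With P_1 as base: P_1P_2 = (96, 774, -66), P_1P_3 = (76, 494, 154), P_1P_4 = (9, -26, 166).
P_1P_3 × P_1P_4 = (86008, -11230, -6422).
P_1P_2 · (P_1P_3 × P_1P_4) = -11400.
Since -11400 ≠ 0, the four points are not coplanar.

No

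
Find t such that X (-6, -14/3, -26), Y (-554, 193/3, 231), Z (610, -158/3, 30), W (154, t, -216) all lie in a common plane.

Normal to plane XYZ: n = (16200, 189000, -16200); plane equation n·P = -558000.
Requiring n·W = -558000: (189000)t + (5994000) = -558000.
So t = -104/3.

-104/3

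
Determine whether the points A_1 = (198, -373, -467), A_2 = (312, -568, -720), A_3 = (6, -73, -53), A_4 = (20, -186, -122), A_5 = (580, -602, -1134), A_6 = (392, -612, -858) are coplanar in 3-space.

The plane through A_1, A_2, A_3 has normal n = A_1A_2 × A_1A_3 = (-4830, 1380, -3240) and equation n·P = 42000.
Checking the remaining points: n·A_4 = 42000, n·A_5 = 42000, n·A_6 = 42000.
All equal 42000, so all 6 points lie in one plane.

Yes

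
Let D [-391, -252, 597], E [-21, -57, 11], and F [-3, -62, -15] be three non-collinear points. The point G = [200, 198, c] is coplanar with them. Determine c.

The plane through D, E, F has equation −8000x − 928y − 5360z = 161936.
Substituting G: (-5360)c + (-1783744) = 161936, so c = -363.

-363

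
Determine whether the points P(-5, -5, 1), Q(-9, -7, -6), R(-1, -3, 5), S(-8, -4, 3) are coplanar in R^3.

No

The four points are coplanar iff the 3×3 determinant with rows PQ, PR, PS is zero.
Rows: (-4, -2, -7), (4, 2, 4), (-3, 1, 2).
Expanding along the first row: (-4)(0) − (-2)(20) + (-7)(10) = -30.
Nonzero ⇒ not coplanar.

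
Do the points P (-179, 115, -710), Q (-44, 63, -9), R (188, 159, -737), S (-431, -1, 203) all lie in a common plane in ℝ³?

Yes

With P as base: PQ = (135, -52, 701), PR = (367, 44, -27), PS = (-252, -116, 913).
PR × PS = (37040, -328267, -31484).
PQ · (PR × PS) = 0.
The scalar triple product vanishes, so the four points are coplanar.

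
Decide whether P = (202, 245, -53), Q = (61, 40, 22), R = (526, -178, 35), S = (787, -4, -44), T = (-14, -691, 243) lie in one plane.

The plane through P, Q, R has normal n = PQ × PR = (13685, 36708, 126063) and equation n·X = 5076491.
Checking the remaining points: n·S = 5076491, n·T = 5076491.
All equal 5076491, so all 5 points lie in one plane.

Yes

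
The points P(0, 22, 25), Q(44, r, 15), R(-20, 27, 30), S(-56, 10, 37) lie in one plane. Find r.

24

Coplanarity ⇔ det[PQ; PR; PS] = 0.
Expanding, this is linear in r: (-40)r + (960) = 0.
So r = 24.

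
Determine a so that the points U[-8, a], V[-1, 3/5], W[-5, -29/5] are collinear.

The three points are collinear iff det[UV; UW] = 0.
This determinant is linear in a: (-4)a + (-212/5) = 0, so a = -53/5.

-53/5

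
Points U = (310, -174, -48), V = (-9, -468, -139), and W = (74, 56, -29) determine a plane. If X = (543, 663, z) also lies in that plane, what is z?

277/2

Coplanarity requires UV · (UW × UX) = 0.
UV = (-319, -294, -91), UW = (-236, 230, 19); the triple product is linear in z with coefficient -142754 and constant term 19771429.
Setting it to zero: z = 277/2.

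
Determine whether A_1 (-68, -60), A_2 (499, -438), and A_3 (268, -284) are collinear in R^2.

Yes

A_1A_2 = (567, -378), A_1A_3 = (336, -224).
Twice the signed area of △A_1A_2A_3 is (567)(-224) − (-378)(336) = 0.
The triangle is degenerate (zero area), so the points are collinear.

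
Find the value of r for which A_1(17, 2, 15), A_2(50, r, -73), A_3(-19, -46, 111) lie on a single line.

Collinearity requires A_1A_2 × A_1A_3 = 0; each component is linear in r.
The x-component gives (96)r + (-4416) = 0, so r = 46.
The remaining components then also vanish.

46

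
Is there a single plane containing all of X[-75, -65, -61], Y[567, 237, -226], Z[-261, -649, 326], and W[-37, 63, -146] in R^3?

The four points are coplanar iff the 3×3 determinant with rows XY, XZ, XW is zero.
Rows: (642, 302, -165), (-186, -584, 387), (38, 128, -85).
Expanding along the first row: (642)(104) − (302)(1104) + (-165)(-1616) = 0.
Zero determinant ⇒ coplanar.

Yes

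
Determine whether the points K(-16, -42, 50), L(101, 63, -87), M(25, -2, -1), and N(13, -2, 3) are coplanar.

With K as base: KL = (117, 105, -137), KM = (41, 40, -51), KN = (29, 40, -47).
KM × KN = (160, 448, 480).
KL · (KM × KN) = 0.
The scalar triple product vanishes, so the four points are coplanar.

Yes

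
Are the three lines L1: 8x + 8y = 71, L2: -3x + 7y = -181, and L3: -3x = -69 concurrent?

Intersecting L1 and L2: solving the 2×2 system gives (x, y) = (389/16, -247/16).
Substitute into L3: (-3)(389/16) + (0)(-247/16) = -1167/16.
But L3 requires -69 ≠ -1167/16, so the three lines have no common point.

No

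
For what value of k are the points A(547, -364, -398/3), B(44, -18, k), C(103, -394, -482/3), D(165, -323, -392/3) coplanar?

Normal to plane ACD: n = (1088, 11584, -29664); plane equation n·P = 313984.
Requiring n·B = 313984: (-29664)k + (-160640) = 313984.
So k = -16.

-16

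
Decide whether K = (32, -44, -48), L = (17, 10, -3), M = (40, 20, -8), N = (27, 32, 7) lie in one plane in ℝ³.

The four points are coplanar iff the 3×3 determinant with rows KL, KM, KN is zero.
Rows: (-15, 54, 45), (8, 64, 40), (-5, 76, 55).
Expanding along the first row: (-15)(480) − (54)(640) + (45)(928) = 0.
Zero determinant ⇒ coplanar.

Yes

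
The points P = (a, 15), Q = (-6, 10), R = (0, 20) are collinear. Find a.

-3

Collinearity: (P − Q) must be parallel to (R − Q) = (6, 10).
Cross-multiplying the components: (a − (-6))·(10) = (5)·(6).
Solving gives a = -3.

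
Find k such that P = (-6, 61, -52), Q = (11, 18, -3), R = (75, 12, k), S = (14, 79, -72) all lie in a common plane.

5

Normal to plane PQS: n = (-22, 1320, 1166); plane equation n·X = 20020.
Requiring n·R = 20020: (1166)k + (14190) = 20020.
So k = 5.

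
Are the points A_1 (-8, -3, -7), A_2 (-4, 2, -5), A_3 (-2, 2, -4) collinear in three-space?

No

A_1A_2 = (4, 5, 2), A_1A_3 = (6, 5, 3).
Comparing components 2 and 3: (5)(3) − (2)(5) = 5 ≠ 0, so A_1A_2 and A_1A_3 are not parallel and the points are not collinear.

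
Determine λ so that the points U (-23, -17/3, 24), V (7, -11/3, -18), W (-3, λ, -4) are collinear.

Direction UV = (30, 2, -42). From the x-coordinate of W, the parameter along the line is τ = (-3 − (-23))/30 = 2/3.
Then λ = (-17/3) + 2/3·(2) = -13/3.

-13/3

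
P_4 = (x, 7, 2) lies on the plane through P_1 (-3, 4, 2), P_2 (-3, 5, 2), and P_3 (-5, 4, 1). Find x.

-3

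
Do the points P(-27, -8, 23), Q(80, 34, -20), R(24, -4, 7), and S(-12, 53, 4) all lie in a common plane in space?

No

With P as base: PQ = (107, 42, -43), PR = (51, 4, -16), PS = (15, 61, -19).
PR × PS = (900, 729, 3051).
PQ · (PR × PS) = -4275.
Since -4275 ≠ 0, the four points are not coplanar.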